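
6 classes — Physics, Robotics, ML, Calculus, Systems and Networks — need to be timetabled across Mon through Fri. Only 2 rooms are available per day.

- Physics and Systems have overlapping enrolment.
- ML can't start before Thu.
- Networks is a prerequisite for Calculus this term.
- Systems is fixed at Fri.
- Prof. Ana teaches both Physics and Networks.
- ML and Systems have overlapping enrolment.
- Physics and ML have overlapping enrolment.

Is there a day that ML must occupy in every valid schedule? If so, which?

Thu

ML's window is Thu–Fri.
Systems is fixed at Fri, and ML can't share a day with Systems.
So ML must be Thu.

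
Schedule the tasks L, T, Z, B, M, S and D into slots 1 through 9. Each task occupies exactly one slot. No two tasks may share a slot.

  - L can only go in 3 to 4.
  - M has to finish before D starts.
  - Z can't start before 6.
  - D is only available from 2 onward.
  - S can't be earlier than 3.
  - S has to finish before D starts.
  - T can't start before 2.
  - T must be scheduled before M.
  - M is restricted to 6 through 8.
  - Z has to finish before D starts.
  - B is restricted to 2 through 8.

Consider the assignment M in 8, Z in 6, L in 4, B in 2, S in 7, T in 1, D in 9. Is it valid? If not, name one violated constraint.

Invalid. T can't start before 2.

Z has to finish before D starts — holds.
B is restricted to 2 through 8 — holds.
S has to finish before D starts — holds.
M has to finish before D starts — holds.
S can't be earlier than 3 — holds.
M is restricted to 6 through 8 — holds.
No two tasks may share a slot — holds.
T must be scheduled before M — holds.
Z can't start before 6 — holds.
T can't start before 2 — violated.
D is only available from 2 onward — holds.
L can only go in 3 to 4 — holds.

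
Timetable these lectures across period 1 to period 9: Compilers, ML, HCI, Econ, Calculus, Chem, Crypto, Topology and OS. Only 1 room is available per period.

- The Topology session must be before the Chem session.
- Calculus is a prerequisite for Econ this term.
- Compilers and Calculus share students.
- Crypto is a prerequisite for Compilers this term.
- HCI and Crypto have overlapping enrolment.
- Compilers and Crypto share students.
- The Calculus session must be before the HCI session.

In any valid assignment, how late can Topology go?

Downstream work caps Topology at period 8.
Topology at period 8 is achievable: HCI in period 4, Calculus in period 1, Topology in period 8, Econ in period 5, Crypto in period 2, Compilers in period 3, OS in period 7, Chem in period 9, ML in period 6.

period 8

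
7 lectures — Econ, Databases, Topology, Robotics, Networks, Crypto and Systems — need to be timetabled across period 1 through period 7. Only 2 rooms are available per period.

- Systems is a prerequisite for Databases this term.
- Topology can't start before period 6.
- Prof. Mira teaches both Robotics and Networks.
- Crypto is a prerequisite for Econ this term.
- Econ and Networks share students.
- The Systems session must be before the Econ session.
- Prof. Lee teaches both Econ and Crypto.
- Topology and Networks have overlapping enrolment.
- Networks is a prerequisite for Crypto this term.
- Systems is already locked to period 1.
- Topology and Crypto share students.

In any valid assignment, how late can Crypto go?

Precedence pushes Crypto to at least period 2; downstream work caps Crypto at period 6.
Crypto at period 6 is achievable: Econ -> period 7; Crypto -> period 6; Robotics -> period 2; Networks -> period 1; Systems -> period 1; Databases -> period 2; Topology -> period 7.

period 6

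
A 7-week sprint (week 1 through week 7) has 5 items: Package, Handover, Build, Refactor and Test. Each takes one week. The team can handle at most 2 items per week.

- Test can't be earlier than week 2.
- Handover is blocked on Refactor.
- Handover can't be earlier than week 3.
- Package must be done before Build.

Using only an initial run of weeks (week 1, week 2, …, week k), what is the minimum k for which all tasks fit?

3

The precedence chain requires at least 2 distinct weeks.
With at most 2 per week and 5 tasks, at least 3 weeks are needed.
Handover can't be placed before week 3, so the schedule must run through at least week 3.
3 works (last occupied week: week 3): for example Refactor -> week 1, Test -> week 2, Build -> week 2, Package -> week 1, Handover -> week 3.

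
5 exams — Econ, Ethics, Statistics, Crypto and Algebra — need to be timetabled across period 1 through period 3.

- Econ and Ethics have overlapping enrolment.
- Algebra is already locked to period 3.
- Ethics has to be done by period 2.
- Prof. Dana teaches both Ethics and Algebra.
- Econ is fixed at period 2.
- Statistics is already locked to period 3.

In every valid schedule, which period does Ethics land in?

Ethics's window is period 1–period 2.
Econ is fixed at period 2, and Ethics can't share a period with Econ.
So Ethics must be period 1.

period 1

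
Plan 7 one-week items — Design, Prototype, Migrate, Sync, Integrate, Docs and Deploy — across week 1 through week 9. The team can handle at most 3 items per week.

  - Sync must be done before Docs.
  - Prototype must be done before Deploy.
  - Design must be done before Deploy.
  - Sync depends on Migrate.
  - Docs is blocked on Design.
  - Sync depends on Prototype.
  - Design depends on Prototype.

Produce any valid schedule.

Deploy -> week 3, Design -> week 2, Docs -> week 3, Migrate -> week 1, Prototype -> week 1, Sync -> week 2, Integrate -> week 1

Checking: Migrate(week 1) before Sync(week 2); Prototype(week 1) before Deploy(week 3); Prototype(week 1) before Design(week 2); Prototype(week 1) before Sync(week 2); Sync(week 2) before Docs(week 3); Design(week 2) before Docs(week 3); Design(week 2) before Deploy(week 3); max 3 per week (cap 3).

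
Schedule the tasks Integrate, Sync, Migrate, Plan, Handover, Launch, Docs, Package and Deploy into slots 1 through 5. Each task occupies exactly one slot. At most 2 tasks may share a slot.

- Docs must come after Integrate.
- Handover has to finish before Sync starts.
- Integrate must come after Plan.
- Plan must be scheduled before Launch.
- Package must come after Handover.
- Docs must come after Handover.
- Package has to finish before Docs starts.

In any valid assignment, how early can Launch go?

2

Precedence pushes Launch to at least 2.
Launch at 2 is achievable: Integrate=2; Handover=1; Migrate=4; Docs=4; Sync=3; Plan=1; Launch=2; Package=3; Deploy=5.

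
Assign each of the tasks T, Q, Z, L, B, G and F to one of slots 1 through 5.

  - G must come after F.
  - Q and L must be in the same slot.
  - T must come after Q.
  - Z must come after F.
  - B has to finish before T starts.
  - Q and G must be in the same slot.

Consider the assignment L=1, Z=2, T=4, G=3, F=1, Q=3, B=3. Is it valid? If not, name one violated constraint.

Invalid. Q and L must be in the same slot.

Z must come after F — holds.
Q and G must be in the same slot — holds.
T must come after Q — holds.
Q and L must be in the same slot — violated.
G must come after F — holds.
B has to finish before T starts — holds.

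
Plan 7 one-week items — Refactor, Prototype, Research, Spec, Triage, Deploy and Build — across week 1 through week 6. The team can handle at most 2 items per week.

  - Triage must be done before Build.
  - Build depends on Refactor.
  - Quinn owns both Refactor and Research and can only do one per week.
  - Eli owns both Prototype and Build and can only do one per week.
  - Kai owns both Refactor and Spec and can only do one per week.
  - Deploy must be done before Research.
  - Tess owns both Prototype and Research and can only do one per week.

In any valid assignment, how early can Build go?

Precedence pushes Build to at least week 2.
Build at week 2 is achievable: Prototype=week 4; Triage=week 1; Deploy=week 2; Spec=week 3; Build=week 2; Refactor=week 1; Research=week 3.

week 2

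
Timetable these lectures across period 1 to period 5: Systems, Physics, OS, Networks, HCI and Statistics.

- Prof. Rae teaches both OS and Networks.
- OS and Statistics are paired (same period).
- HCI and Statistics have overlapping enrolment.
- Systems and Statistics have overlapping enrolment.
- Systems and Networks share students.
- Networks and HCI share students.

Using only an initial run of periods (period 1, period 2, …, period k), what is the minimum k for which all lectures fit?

3

Check 2 periods directly (anything shorter is at least as hard).
Could 2 periods be enough, i.e. nothing placed later than period 2? No: Systems, OS and Networks must all be in different periods (Systems/OS can't share; Systems/Networks can't share; OS/Networks can't share), but only 2 periods are available: 3 lectures can't fit in 2 distinct periods.
So 2 periods is not enough.
3 works (last occupied period: period 3): for example Physics -> period 1, OS -> period 2, Statistics -> period 2, Systems -> period 1, Networks -> period 3, HCI -> period 1.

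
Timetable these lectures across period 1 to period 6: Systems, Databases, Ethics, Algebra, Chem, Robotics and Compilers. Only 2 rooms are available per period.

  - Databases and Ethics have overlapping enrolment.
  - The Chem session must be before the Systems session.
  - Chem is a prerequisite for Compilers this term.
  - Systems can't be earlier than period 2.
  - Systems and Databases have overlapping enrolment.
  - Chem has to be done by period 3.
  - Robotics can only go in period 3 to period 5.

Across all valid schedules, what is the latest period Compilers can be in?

period 6

Precedence pushes Compilers to at least period 2.
Compilers at period 6 is achievable: Systems in period 2, Chem in period 1, Databases in period 1, Compilers in period 6, Ethics in period 2, Robotics in period 3, Algebra in period 3.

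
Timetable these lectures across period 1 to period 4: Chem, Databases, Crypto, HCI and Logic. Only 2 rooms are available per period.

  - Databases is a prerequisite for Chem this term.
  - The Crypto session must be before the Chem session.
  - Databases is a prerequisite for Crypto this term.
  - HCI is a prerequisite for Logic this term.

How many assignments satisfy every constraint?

24

Splitting on Chem: it can be period 3 (6), period 4 (18). Listing each branch's schedules as (Databases, Crypto, HCI, Logic) by period number:
Chem=period 3: (1,2,1,2) (1,2,1,3) (1,2,1,4) (1,2,2,3) (1,2,2,4) (1,2,3,4) — 6.
Chem=period 4: (1,2,1,2) (1,2,1,3) (1,2,1,4) (1,2,2,3) (1,2,2,4) (1,2,3,4) (1,3,1,2) (1,3,1,3) (1,3,1,4) (1,3,2,3) (1,3,2,4) (1,3,3,4) (2,3,1,2) (2,3,1,3) (2,3,1,4) (2,3,2,3) (2,3,2,4) (2,3,3,4) — 18.
Summing: 6 + 18 = 24.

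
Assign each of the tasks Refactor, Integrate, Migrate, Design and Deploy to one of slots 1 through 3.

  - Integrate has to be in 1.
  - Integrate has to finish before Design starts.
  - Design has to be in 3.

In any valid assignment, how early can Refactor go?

1

Refactor at 1 is achievable: Design in 3, Integrate in 1, Refactor in 1, Migrate in 1, Deploy in 1.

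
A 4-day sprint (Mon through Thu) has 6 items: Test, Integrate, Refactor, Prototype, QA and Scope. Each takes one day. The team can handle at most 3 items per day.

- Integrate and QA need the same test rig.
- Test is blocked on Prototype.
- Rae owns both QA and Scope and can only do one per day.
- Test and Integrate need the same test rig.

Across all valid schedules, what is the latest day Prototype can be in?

Wed

Downstream work caps Prototype at Wed.
Prototype at Wed is achievable: Integrate in Mon, Test in Thu, Refactor in Mon, Prototype in Wed, QA in Tue, Scope in Mon.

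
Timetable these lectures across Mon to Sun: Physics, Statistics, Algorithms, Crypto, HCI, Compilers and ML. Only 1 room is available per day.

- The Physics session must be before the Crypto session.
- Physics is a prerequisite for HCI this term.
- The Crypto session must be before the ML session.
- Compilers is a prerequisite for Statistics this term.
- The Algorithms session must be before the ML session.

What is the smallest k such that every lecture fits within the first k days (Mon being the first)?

The precedence chain requires at least 3 distinct days.
With at most 1 per day and 7 lectures, at least 7 days are needed.
7 works (last occupied day: Sun): for example ML -> Thu; Statistics -> Sat; Crypto -> Tue; Compilers -> Fri; Algorithms -> Wed; Physics -> Mon; HCI -> Sun.

7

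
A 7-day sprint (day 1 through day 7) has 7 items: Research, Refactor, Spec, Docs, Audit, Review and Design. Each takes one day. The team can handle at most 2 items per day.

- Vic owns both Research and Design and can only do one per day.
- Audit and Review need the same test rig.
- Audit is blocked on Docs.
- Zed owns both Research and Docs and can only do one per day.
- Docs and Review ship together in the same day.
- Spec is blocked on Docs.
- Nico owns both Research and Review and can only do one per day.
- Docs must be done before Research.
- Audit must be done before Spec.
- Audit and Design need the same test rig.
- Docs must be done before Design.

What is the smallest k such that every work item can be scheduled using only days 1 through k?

4

The precedence chain requires at least 3 distinct days.
With at most 2 per day and 7 work items, at least 4 days are needed.
4 works (last occupied day: day 4): for example Refactor -> day 4; Spec -> day 3; Audit -> day 2; Review -> day 1; Research -> day 2; Design -> day 3; Docs -> day 1.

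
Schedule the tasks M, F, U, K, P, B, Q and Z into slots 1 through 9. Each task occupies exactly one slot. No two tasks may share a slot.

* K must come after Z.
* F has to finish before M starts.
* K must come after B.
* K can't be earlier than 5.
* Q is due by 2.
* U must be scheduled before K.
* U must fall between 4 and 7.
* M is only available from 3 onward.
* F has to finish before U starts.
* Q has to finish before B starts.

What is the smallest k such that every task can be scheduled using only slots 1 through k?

The precedence chain requires at least 3 distinct slots.
With at most 1 per slot and 8 tasks, at least 8 slots are needed.
K can't be placed before 5, so the schedule must run through at least slot 5.
8 works (last occupied slot: 8): for example F -> 2; Q -> 1; Z -> 5; U -> 4; P -> 8; K -> 6; M -> 7; B -> 3.

8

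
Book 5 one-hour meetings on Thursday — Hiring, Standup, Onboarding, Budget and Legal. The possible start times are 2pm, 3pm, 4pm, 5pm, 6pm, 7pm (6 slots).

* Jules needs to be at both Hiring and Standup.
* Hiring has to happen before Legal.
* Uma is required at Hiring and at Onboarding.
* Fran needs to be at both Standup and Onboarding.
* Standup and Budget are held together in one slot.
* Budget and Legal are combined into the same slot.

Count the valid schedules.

Splitting on Hiring: it can be 2pm (20), 3pm (16), 4pm (12), 5pm (8), 6pm (4). Listing each branch's schedules as (Standup, Onboarding, Budget, Legal):
Hiring=2pm: (3pm,4pm,3pm,3pm) (3pm,5pm,3pm,3pm) (3pm,6pm,3pm,3pm) (3pm,7pm,3pm,3pm) (4pm,3pm,4pm,4pm) (4pm,5pm,4pm,4pm) (4pm,6pm,4pm,4pm) (4pm,7pm,4pm,4pm) (5pm,3pm,5pm,5pm) (5pm,4pm,5pm,5pm) (5pm,6pm,5pm,5pm) (5pm,7pm,5pm,5pm) (6pm,3pm,6pm,6pm) (6pm,4pm,6pm,6pm) (6pm,5pm,6pm,6pm) (6pm,7pm,6pm,6pm) (7pm,3pm,7pm,7pm) (7pm,4pm,7pm,7pm) (7pm,5pm,7pm,7pm) (7pm,6pm,7pm,7pm) — 20.
Hiring=3pm: (4pm,2pm,4pm,4pm) (4pm,5pm,4pm,4pm) (4pm,6pm,4pm,4pm) (4pm,7pm,4pm,4pm) (5pm,2pm,5pm,5pm) (5pm,4pm,5pm,5pm) (5pm,6pm,5pm,5pm) (5pm,7pm,5pm,5pm) (6pm,2pm,6pm,6pm) (6pm,4pm,6pm,6pm) (6pm,5pm,6pm,6pm) (6pm,7pm,6pm,6pm) (7pm,2pm,7pm,7pm) (7pm,4pm,7pm,7pm) (7pm,5pm,7pm,7pm) (7pm,6pm,7pm,7pm) — 16.
Hiring=4pm: (5pm,2pm,5pm,5pm) (5pm,3pm,5pm,5pm) (5pm,6pm,5pm,5pm) (5pm,7pm,5pm,5pm) (6pm,2pm,6pm,6pm) (6pm,3pm,6pm,6pm) (6pm,5pm,6pm,6pm) (6pm,7pm,6pm,6pm) (7pm,2pm,7pm,7pm) (7pm,3pm,7pm,7pm) (7pm,5pm,7pm,7pm) (7pm,6pm,7pm,7pm) — 12.
Hiring=5pm: (6pm,2pm,6pm,6pm) (6pm,3pm,6pm,6pm) (6pm,4pm,6pm,6pm) (6pm,7pm,6pm,6pm) (7pm,2pm,7pm,7pm) (7pm,3pm,7pm,7pm) (7pm,4pm,7pm,7pm) (7pm,6pm,7pm,7pm) — 8.
Hiring=6pm: (7pm,2pm,7pm,7pm) (7pm,3pm,7pm,7pm) (7pm,4pm,7pm,7pm) (7pm,5pm,7pm,7pm) — 4.
Summing: 20 + 16 + 12 + 8 + 4 = 60.

60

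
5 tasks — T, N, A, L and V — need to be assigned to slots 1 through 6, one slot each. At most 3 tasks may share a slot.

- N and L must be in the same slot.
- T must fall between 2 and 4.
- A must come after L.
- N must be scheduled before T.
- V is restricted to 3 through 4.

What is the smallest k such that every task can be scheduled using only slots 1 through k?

The precedence chain requires at least 2 distinct slots.
With at most 3 per slot and 5 tasks, at least 2 slots are needed.
V can't be placed before 3, so the schedule must run through at least slot 3.
3 works (last occupied slot: 3): for example V -> 3, T -> 2, L -> 1, N -> 1, A -> 2.

3 slots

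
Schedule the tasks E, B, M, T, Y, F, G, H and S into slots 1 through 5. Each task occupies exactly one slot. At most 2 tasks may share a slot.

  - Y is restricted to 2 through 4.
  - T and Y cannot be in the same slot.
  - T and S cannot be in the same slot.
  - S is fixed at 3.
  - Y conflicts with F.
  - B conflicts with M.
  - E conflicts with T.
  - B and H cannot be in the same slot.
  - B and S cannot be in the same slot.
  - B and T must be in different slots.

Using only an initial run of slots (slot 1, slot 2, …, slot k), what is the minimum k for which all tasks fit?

5 slots

With at most 2 per slot and 9 tasks, at least 5 slots are needed.
S can't be placed before 3, so the schedule must run through at least slot 3.
5 works (last occupied slot: 5): for example G in 4; S in 3; B in 1; H in 5; Y in 2; F in 3; E in 1; M in 2; T in 4.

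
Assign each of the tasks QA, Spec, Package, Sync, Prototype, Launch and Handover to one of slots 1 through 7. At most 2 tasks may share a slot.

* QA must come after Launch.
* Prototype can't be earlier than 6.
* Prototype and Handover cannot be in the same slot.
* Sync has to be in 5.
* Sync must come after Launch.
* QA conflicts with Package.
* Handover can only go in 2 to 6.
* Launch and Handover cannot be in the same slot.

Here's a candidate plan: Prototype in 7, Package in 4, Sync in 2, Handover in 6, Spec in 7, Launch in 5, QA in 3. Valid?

Prototype can't be earlier than 6 — holds.
Sync has to be in 5 — violated.
Sync must come after Launch — violated.
Launch and Handover cannot be in the same slot — holds.
QA must come after Launch — violated.
QA conflicts with Package — holds.
Prototype and Handover cannot be in the same slot — holds.
At most 2 tasks may share a slot — holds.
Handover can only go in 2 to 6 — holds.

No — it violates: Sync must come after Launch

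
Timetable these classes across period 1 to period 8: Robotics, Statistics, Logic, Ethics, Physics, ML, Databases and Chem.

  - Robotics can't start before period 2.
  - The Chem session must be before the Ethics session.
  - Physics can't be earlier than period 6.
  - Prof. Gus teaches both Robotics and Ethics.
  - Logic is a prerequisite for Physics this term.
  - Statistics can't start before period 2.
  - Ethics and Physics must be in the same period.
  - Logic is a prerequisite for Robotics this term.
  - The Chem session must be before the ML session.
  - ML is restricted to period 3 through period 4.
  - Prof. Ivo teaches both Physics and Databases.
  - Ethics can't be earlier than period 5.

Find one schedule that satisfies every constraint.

Chem=period 1; Robotics=period 2; Statistics=period 2; Physics=period 6; Ethics=period 6; Databases=period 1; ML=period 3; Logic=period 1

Checking: Chem(period 1) before ML(period 3); Chem(period 1) before Ethics(period 6); Logic(period 1) before Physics(period 6); Logic(period 1) before Robotics(period 2); Robotics(period 2) != Ethics(period 6); Physics(period 6) != Databases(period 1); Ethics = Physics = period 6; ML=period 3 in [period 3,period 4]; Statistics=period 2 in [period 2,period 8]; Physics=period 6 in [period 6,period 8]; Robotics=period 2 in [period 2,period 8]; Ethics=period 6 in [period 5,period 8].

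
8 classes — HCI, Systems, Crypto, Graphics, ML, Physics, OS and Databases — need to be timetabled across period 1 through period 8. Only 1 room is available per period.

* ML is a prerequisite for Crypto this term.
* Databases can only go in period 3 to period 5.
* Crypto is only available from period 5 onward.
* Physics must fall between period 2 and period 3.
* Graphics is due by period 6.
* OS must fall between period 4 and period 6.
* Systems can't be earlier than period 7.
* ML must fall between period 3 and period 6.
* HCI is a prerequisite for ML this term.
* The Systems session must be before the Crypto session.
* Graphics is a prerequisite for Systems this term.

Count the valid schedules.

29

Splitting on HCI: it can be period 1 (18), period 2 (4), period 3 (4), period 4 (2), period 5 (1). Listing each branch's schedules as (Systems, Crypto, Graphics, ML, Physics, OS, Databases) by period number:
HCI=period 1: (7,8,2,4,3,6,5) (7,8,2,5,3,6,4) (7,8,2,6,3,4,5) (7,8,2,6,3,5,4) (7,8,3,4,2,6,5) (7,8,3,5,2,6,4) (7,8,3,6,2,4,5) (7,8,3,6,2,5,4) (7,8,4,3,2,6,5) (7,8,4,5,2,6,3) (7,8,4,6,2,5,3) (7,8,5,3,2,6,4) (7,8,5,4,2,6,3) (7,8,5,6,2,4,3) (7,8,6,3,2,4,5) (7,8,6,3,2,5,4) (7,8,6,4,2,5,3) (7,8,6,5,2,4,3) — 18.
HCI=period 2: (7,8,1,4,3,6,5) (7,8,1,5,3,6,4) (7,8,1,6,3,4,5) (7,8,1,6,3,5,4) — 4.
HCI=period 3: (7,8,1,4,2,6,5) (7,8,1,5,2,6,4) (7,8,1,6,2,4,5) (7,8,1,6,2,5,4) — 4.
HCI=period 4: (7,8,1,5,2,6,3) (7,8,1,6,2,5,3) — 2.
HCI=period 5: (7,8,1,6,2,4,3) — 1.
Summing: 18 + 4 + 4 + 2 + 1 = 29.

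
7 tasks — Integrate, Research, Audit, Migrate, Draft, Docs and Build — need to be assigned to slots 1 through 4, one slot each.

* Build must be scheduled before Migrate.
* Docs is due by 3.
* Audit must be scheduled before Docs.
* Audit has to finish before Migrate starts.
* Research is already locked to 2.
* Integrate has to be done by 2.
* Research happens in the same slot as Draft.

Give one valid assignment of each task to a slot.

Migrate=2, Build=1, Research=2, Audit=1, Docs=2, Draft=2, Integrate=1

Checking: Build(1) before Migrate(2); Audit(1) before Migrate(2); Audit(1) before Docs(2); Research = Draft = 2; Research=2 in [2,2]; Integrate=1 in [1,2]; Docs=2 in [1,3].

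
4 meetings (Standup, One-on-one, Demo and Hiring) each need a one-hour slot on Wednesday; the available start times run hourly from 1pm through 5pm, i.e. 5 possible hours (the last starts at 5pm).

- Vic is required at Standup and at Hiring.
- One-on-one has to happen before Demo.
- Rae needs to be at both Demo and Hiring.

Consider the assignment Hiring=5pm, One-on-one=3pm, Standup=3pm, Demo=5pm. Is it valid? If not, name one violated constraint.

No — it violates: Rae needs to be at both Demo and Hiring

One-on-one has to happen before Demo — holds.
Vic is required at Standup and at Hiring — holds.
Rae needs to be at both Demo and Hiring — violated.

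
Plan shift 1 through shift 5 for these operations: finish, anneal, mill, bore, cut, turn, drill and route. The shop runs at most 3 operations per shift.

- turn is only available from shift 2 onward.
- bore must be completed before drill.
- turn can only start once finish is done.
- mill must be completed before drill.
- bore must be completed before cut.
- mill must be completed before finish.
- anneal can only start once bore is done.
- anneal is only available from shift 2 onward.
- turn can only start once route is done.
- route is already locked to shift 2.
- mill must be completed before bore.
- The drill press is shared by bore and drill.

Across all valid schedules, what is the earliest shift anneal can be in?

Anneal is available from shift 2; precedence pushes anneal to at least shift 3.
anneal at shift 3 is achievable: drill=shift 3; anneal=shift 3; finish=shift 2; cut=shift 4; mill=shift 1; route=shift 2; turn=shift 3; bore=shift 2.

shift 3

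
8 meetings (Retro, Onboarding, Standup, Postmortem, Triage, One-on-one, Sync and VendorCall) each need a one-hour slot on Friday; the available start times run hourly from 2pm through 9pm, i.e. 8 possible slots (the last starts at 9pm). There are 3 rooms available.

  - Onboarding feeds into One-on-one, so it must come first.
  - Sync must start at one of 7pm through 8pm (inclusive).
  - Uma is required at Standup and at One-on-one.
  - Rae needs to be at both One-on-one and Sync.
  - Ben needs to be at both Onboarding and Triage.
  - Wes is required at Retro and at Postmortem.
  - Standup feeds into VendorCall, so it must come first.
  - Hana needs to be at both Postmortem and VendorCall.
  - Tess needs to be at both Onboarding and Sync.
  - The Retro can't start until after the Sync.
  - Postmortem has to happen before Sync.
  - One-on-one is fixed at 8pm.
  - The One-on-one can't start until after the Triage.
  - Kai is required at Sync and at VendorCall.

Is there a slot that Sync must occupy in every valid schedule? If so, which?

7pm

Sync's window is 7pm–8pm.
One-on-one is fixed at 8pm, and Sync can't share a slot with One-on-one.
So Sync must be 7pm.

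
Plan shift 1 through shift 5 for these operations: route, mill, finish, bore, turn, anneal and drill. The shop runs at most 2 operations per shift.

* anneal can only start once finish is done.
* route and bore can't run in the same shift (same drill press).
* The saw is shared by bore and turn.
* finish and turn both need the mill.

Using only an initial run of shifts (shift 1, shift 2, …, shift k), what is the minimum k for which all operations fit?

The precedence chain requires at least 2 distinct shifts.
With at most 2 per shift and 7 operations, at least 4 shifts are needed.
4 works (last occupied shift: shift 4): for example anneal in shift 2; bore in shift 3; route in shift 1; mill in shift 2; drill in shift 3; finish in shift 1; turn in shift 4.

4 shifts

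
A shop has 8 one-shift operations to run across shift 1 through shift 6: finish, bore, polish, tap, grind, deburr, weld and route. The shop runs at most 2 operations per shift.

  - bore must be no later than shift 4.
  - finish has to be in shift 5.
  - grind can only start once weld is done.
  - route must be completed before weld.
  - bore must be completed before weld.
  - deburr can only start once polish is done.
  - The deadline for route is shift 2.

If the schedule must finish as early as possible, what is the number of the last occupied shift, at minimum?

shift 5

The precedence chain requires at least 3 distinct shifts.
With at most 2 per shift and 8 operations, at least 4 shifts are needed.
finish can't be placed before shift 5, so the schedule must run through at least shift 5.
5 works (last occupied shift: shift 5): for example polish=shift 2; route=shift 1; finish=shift 5; tap=shift 4; deburr=shift 3; weld=shift 2; grind=shift 3; bore=shift 1.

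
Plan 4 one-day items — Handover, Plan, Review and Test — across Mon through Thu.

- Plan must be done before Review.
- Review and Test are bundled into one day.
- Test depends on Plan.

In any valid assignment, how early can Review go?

Tue

Precedence pushes Review to at least Tue.
Review at Tue is achievable: Handover=Mon, Review=Tue, Plan=Mon, Test=Tue.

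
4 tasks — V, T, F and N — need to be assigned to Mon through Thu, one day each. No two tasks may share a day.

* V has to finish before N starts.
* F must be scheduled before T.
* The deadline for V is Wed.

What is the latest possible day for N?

Precedence pushes N to at least Tue.
N at Thu is achievable: T -> Wed; F -> Tue; V -> Mon; N -> Thu.

Thu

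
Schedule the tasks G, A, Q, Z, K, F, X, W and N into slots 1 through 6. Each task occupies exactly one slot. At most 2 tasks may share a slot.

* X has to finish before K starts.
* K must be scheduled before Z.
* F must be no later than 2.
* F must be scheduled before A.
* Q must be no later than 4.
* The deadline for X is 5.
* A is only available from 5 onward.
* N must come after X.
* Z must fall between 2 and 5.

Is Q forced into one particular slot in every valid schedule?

Q can be 1 (e.g. Z in 4; N in 3; W in 4; A in 5; X in 2; K in 3; F in 1; Q in 1; G in 2) or 2 (e.g. K -> 2, F -> 1, Z -> 3, N -> 3, G -> 4, W -> 4, X -> 1, Q -> 2, A -> 5).

No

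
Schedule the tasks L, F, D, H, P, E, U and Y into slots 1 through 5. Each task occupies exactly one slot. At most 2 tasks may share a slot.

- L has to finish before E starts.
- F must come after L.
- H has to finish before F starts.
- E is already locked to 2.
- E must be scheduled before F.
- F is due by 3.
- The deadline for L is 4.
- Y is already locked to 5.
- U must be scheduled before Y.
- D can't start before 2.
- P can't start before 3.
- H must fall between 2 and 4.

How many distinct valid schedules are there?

16

Splitting on D: it can be 3 (4), 4 (7), 5 (5). Listing each branch's schedules as (L, F, H, P, E, U, Y):
D=3: (1,3,2,4,2,1,5) (1,3,2,4,2,4,5) (1,3,2,5,2,1,5) (1,3,2,5,2,4,5) — 4.
D=4: (1,3,2,3,2,1,5) (1,3,2,3,2,4,5) (1,3,2,4,2,1,5) (1,3,2,4,2,3,5) (1,3,2,5,2,1,5) (1,3,2,5,2,3,5) (1,3,2,5,2,4,5) — 7.
D=5: (1,3,2,3,2,1,5) (1,3,2,3,2,4,5) (1,3,2,4,2,1,5) (1,3,2,4,2,3,5) (1,3,2,4,2,4,5) — 5.
Summing: 4 + 7 + 5 = 16.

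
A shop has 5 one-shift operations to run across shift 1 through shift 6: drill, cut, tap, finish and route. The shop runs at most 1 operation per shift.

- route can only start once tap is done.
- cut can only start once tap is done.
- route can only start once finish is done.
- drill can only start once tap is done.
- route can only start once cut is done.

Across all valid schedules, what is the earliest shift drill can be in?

Precedence pushes drill to at least shift 2.
drill at shift 2 is achievable: route -> shift 5, finish -> shift 4, drill -> shift 2, tap -> shift 1, cut -> shift 3.

shift 2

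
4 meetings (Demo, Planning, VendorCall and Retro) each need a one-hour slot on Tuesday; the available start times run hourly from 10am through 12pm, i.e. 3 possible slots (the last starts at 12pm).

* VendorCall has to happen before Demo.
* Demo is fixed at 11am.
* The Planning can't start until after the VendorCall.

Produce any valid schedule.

Retro=10am; Planning=11am; Demo=11am; VendorCall=10am

Checking: VendorCall(10am) before Planning(11am); VendorCall(10am) before Demo(11am); Demo=11am in [11am,11am].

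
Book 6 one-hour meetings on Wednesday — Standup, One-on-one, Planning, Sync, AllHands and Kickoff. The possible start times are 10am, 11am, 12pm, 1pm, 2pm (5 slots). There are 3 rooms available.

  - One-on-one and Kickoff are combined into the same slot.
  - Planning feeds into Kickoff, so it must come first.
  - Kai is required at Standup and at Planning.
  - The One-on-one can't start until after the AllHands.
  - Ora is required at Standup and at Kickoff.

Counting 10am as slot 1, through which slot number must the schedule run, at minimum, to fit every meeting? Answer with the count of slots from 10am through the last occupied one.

3

The precedence chain requires at least 2 distinct slots.
With at most 3 per slot and 6 meetings, at least 2 slots are needed.
Could 2 slots be enough, i.e. nothing placed later than 11am? No: Kickoff must come after Planning (at 10am or later) → {11am}; Planning must come before Kickoff (at 11am or earlier) → {10am}; Standup can't share with Kickoff (11am) → {10am}; Planning can't share with Standup (10am) → nothing is left.
So 2 slots is not enough.
3 works (last occupied slot: 12pm): for example One-on-one in 11am; AllHands in 10am; Planning in 10am; Sync in 10am; Standup in 12pm; Kickoff in 11am.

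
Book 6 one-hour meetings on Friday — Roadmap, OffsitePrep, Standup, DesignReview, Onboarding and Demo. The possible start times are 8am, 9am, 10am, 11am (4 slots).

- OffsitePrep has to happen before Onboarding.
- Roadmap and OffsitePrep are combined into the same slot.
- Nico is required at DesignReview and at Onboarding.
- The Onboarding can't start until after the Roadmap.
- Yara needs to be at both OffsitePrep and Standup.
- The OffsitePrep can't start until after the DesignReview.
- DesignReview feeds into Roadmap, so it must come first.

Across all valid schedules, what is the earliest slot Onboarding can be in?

10am

Precedence pushes Onboarding to at least 10am.
Onboarding at 10am is achievable: Demo -> 8am, OffsitePrep -> 9am, Standup -> 8am, Onboarding -> 10am, Roadmap -> 9am, DesignReview -> 8am.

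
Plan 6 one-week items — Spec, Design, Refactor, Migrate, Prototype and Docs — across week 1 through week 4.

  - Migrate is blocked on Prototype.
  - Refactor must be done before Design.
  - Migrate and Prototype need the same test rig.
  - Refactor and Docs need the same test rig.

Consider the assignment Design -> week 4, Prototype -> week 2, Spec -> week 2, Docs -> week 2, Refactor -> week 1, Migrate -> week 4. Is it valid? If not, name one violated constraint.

Yes, all constraints hold

Migrate is blocked on Prototype — holds.
Refactor and Docs need the same test rig — holds.
Refactor must be done before Design — holds.
Migrate and Prototype need the same test rig — holds.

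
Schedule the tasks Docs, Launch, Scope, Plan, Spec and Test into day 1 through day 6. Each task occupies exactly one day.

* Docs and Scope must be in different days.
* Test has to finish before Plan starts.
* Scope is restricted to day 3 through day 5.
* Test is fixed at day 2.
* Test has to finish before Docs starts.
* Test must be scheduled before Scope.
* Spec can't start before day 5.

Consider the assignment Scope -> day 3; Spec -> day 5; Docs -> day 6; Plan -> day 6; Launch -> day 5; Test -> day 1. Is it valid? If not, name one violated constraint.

Invalid. Test is fixed at day 2.

Test has to finish before Docs starts — holds.
Test has to finish before Plan starts — holds.
Test is fixed at day 2 — violated.
Test must be scheduled before Scope — holds.
Scope is restricted to day 3 through day 5 — holds.
Spec can't start before day 5 — holds.
Docs and Scope must be in different days — holds.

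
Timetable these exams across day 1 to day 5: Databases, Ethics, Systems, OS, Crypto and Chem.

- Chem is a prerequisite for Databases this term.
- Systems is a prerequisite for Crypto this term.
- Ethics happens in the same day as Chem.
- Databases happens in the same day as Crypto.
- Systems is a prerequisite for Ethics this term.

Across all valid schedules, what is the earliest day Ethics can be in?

day 2

Precedence pushes Ethics to at least day 2; Ethics must be in the same day as Chem, which can't be after day 4, so Ethics is at most day 4.
Ethics at day 2 is achievable: Crypto=day 3; Ethics=day 2; Systems=day 1; OS=day 1; Databases=day 3; Chem=day 2.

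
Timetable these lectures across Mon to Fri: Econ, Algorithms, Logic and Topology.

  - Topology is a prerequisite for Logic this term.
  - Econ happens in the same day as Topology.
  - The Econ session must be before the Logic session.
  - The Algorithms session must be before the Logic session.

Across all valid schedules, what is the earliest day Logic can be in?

Tue

Precedence pushes Logic to at least Tue.
Logic at Tue is achievable: Algorithms in Mon; Logic in Tue; Topology in Mon; Econ in Mon.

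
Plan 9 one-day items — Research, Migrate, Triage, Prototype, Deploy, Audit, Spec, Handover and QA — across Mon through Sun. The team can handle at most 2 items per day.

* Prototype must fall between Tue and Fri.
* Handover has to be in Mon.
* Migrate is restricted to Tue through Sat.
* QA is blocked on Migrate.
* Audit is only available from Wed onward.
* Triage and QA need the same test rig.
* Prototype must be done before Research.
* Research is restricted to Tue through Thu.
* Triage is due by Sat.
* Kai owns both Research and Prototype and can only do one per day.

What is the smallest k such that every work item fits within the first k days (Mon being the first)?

The precedence chain requires at least 2 distinct days.
With at most 2 per day and 9 work items, at least 5 days are needed.
Audit can't be placed before Wed — that is day 3 counting from Mon — so the schedule must run through at least 3 days.
5 works (last occupied day: Fri): for example QA in Thu, Handover in Mon, Spec in Fri, Prototype in Tue, Migrate in Tue, Deploy in Thu, Triage in Mon, Research in Wed, Audit in Wed.

5 days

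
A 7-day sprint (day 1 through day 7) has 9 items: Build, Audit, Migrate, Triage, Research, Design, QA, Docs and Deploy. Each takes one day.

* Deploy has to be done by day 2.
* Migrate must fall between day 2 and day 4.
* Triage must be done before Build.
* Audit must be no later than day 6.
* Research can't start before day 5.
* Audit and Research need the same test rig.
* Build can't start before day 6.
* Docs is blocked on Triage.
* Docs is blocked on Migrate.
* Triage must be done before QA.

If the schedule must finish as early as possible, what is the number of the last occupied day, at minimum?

day 6

The precedence chain requires at least 2 distinct days.
Build can't be placed before day 6, so the schedule must run through at least day 6.
6 works (last occupied day: day 6): for example QA -> day 2, Deploy -> day 1, Design -> day 1, Research -> day 5, Docs -> day 3, Migrate -> day 2, Build -> day 6, Audit -> day 1, Triage -> day 1.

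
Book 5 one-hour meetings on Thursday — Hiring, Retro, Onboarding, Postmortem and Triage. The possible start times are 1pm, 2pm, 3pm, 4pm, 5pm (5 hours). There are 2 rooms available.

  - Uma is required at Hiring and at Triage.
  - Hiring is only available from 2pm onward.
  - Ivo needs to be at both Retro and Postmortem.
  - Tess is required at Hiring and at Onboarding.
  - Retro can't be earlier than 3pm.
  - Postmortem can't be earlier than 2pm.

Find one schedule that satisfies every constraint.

Postmortem in 2pm; Hiring in 2pm; Retro in 3pm; Onboarding in 1pm; Triage in 1pm

Checking: Hiring(2pm) != Onboarding(1pm); Retro(3pm) != Postmortem(2pm); Hiring(2pm) != Triage(1pm); Retro=3pm in [3pm,5pm]; Hiring=2pm in [2pm,5pm]; Postmortem=2pm in [2pm,5pm]; max 2 per hour (cap 2).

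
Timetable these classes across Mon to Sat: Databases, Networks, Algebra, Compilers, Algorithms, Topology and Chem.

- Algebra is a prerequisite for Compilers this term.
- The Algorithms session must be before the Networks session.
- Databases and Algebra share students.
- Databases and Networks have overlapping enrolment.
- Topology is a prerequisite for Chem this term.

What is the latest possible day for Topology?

Downstream work caps Topology at Fri.
Topology at Fri is achievable: Compilers -> Tue, Topology -> Fri, Algorithms -> Mon, Databases -> Wed, Algebra -> Mon, Chem -> Sat, Networks -> Tue.

Fri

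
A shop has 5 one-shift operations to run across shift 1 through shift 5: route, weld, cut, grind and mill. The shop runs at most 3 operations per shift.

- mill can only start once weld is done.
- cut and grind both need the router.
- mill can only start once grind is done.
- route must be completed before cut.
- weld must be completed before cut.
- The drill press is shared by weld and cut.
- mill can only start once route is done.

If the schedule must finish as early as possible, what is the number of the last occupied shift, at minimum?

shift 2

The precedence chain requires at least 2 distinct shifts.
With at most 3 per shift and 5 operations, at least 2 shifts are needed.
2 works (last occupied shift: shift 2): for example cut -> shift 2, mill -> shift 2, weld -> shift 1, route -> shift 1, grind -> shift 1.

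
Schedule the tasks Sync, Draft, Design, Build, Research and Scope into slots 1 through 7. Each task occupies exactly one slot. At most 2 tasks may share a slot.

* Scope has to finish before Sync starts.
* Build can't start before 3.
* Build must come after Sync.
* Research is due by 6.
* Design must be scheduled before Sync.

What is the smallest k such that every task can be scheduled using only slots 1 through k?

The precedence chain requires at least 3 distinct slots.
With at most 2 per slot and 6 tasks, at least 3 slots are needed.
3 works (last occupied slot: 3): for example Design=1; Research=3; Scope=1; Draft=2; Sync=2; Build=3.

3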